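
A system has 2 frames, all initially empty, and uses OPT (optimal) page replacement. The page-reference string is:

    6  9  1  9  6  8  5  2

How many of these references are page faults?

6: miss, frames [6]
9: miss, frames [6, 9]
1: miss, evict 6, frames [9, 1]
9: hit
6: miss, evict 1, frames [9, 6]
8: miss, evict 6, frames [9, 8]
5: miss, evict 8, frames [9, 5]
2: miss, evict 5, frames [9, 2]
Page faults: 7.

7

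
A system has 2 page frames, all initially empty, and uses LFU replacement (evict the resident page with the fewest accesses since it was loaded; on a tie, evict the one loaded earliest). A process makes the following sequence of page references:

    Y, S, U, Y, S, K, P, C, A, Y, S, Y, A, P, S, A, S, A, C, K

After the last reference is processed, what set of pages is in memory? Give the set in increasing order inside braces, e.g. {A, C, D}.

Y: miss, frames [Y]
S: miss, frames [Y, S]
U: miss, evict Y, frames [S, U]
Y: miss, evict S, frames [U, Y]
S: miss, evict U, frames [Y, S]
K: miss, evict Y, frames [S, K]
P: miss, evict S, frames [K, P]
C: miss, evict K, frames [P, C]
A: miss, evict P, frames [C, A]
Y: miss, evict C, frames [A, Y]
S: miss, evict A, frames [Y, S]
Y: hit
A: miss, evict S, frames [Y, A]
P: miss, evict A, frames [Y, P]
S: miss, evict P, frames [Y, S]
A: miss, evict S, frames [Y, A]
S: miss, evict A, frames [Y, S]
A: miss, evict S, frames [Y, A]
C: miss, evict A, frames [Y, C]
K: miss, evict C, frames [Y, K]

{K, Y}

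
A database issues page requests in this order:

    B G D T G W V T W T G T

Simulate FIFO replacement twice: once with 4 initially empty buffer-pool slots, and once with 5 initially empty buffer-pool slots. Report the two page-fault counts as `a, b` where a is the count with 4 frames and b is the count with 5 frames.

7, 6

4 frames: F F F F . F F . . . F . → 7 faults.
5 frames: F F F F . F F . . . . . → 6 faults.
6 < 7: adding a frame reduced faults, as is typical.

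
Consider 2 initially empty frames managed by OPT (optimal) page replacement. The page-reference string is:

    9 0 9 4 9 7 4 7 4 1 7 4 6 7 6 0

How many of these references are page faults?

8

9: fault, frames {9}
0: fault, frames {9,0}
9: hit
4: fault, evict 0, frames {9,4}
9: hit
7: fault, evict 9, frames {4,7}
4: hit
7: hit
4: hit
1: fault, evict 4, frames {7,1}
7: hit
4: fault, evict 1, frames {7,4}
6: fault, evict 4, frames {7,6}
7: hit
6: hit
0: fault, evict 6, frames {7,0}
Page faults: 8.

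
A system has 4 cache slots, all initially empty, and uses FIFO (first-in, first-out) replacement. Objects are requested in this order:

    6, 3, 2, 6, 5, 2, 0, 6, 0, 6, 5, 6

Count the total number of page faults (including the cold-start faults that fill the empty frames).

6 -> miss, frames (6)
3 -> miss, frames (6 3)
2 -> miss, frames (6 3 2)
6 -> hit
5 -> miss, frames (6 3 2 5)
2 -> hit
0 -> miss, evict 6, frames (3 2 5 0)
6 -> miss, evict 3, frames (2 5 0 6)
0 -> hit
6 -> hit
5 -> hit
6 -> hit
Page faults: 6.

6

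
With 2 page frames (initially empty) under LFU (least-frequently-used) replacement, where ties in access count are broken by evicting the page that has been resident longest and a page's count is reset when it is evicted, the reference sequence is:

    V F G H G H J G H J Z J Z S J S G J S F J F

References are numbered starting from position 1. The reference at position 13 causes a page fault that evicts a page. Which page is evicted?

J

pos 1: V -> fault, frames (V)
pos 2: F -> fault, frames (V F)
pos 3: G -> fault, evict V, frames (F G)
pos 4: H -> fault, evict F, frames (G H)
pos 5: G -> hit
pos 6: H -> hit
pos 7: J -> fault, evict G, frames (H J)
pos 8: G -> fault, evict J, frames (H G)
pos 9: H -> hit
pos 10: J -> fault, evict G, frames (H J)
pos 11: Z -> fault, evict J, frames (H Z)
pos 12: J -> fault, evict Z, frames (H J)
pos 13: Z -> fault, evict J, frames (H Z)
At position 13, page J is evicted.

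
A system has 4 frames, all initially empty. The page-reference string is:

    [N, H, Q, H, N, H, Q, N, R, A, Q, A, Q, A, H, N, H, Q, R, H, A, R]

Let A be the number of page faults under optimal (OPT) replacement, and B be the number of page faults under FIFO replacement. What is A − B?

Under OPT: F F F . . . . . F F . . . . . . . . F . . . → 6 faults.
Under FIFO: F F F . . . . . F F . . . . . F F F F . F . → 10 faults.
A − B = 6 − 10 = -4.

-4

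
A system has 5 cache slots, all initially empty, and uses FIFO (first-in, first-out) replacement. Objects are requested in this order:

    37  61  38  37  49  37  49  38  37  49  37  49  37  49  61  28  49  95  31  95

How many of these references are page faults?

37 → miss, frames [37]
61 → miss, frames [37, 61]
38 → miss, frames [37, 61, 38]
37 → hit
49 → miss, frames [37, 61, 38, 49]
37 → hit
49 → hit
38 → hit
37 → hit
49 → hit
37 → hit
49 → hit
37 → hit
49 → hit
61 → hit
28 → miss, frames [37, 61, 38, 49, 28]
49 → hit
95 → miss, evict 37, frames [61, 38, 49, 28, 95]
31 → miss, evict 61, frames [38, 49, 28, 95, 31]
95 → hit
Page faults: 7.

7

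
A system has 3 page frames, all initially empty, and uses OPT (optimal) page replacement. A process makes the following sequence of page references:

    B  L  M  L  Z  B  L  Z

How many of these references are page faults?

4

B: miss, frames (B)
L: miss, frames (B L)
M: miss, frames (B L M)
L: hit
Z: miss, evict M, frames (B L Z)
B: hit
L: hit
Z: hit
Page faults: 4.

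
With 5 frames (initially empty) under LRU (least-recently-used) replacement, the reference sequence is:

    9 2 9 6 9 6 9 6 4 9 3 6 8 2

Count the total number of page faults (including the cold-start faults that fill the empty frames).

7

9: fault, frames [9]
2: fault, frames [9, 2]
9: hit
6: fault, frames [2, 9, 6]
9: hit
6: hit
9: hit
6: hit
4: fault, frames [2, 9, 6, 4]
9: hit
3: fault, frames [2, 6, 4, 9, 3]
6: hit
8: fault, evict 2, frames [4, 9, 3, 6, 8]
2: fault, evict 4, frames [9, 3, 6, 8, 2]
Page faults: 7.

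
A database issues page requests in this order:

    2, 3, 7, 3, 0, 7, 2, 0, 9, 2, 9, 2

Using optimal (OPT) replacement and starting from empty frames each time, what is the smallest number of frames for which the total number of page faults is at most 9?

f=1: 12 faults
f=2: 6 faults
f=3: 5 faults
f=4: 5 faults
f=5: 5 faults
Smallest f with faults ≤ 9 is 2.

2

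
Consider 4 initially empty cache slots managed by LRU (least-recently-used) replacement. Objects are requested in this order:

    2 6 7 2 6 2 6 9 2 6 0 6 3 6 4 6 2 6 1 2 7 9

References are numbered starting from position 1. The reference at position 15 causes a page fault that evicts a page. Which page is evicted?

pos 1: 2: fault, frames {2}
pos 2: 6: fault, frames {2,6}
pos 3: 7: fault, frames {2,6,7}
pos 4: 2: hit
pos 5: 6: hit
pos 6: 2: hit
pos 7: 6: hit
pos 8: 9: fault, frames {7,2,6,9}
pos 9: 2: hit
pos 10: 6: hit
pos 11: 0: fault, evict 7, frames {9,2,6,0}
pos 12: 6: hit
pos 13: 3: fault, evict 9, frames {2,0,6,3}
pos 14: 6: hit
pos 15: 4: fault, evict 2, frames {0,3,6,4}
At position 15, page 2 is evicted.

2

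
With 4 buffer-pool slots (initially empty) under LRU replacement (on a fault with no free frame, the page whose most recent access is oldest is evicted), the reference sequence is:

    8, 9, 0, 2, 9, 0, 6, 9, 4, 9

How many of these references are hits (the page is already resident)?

8 -> miss, frames [8]
9 -> miss, frames [8, 9]
0 -> miss, frames [8, 9, 0]
2 -> miss, frames [8, 9, 0, 2]
9 -> hit
0 -> hit
6 -> miss, evict 8, frames [2, 9, 0, 6]
9 -> hit
4 -> miss, evict 2, frames [0, 6, 9, 4]
9 -> hit
Hits: 4.

4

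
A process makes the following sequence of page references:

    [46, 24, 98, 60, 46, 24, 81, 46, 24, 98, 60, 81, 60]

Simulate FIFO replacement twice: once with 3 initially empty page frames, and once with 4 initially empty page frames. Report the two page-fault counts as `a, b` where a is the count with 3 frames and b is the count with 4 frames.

3 frames: F F F F F F F . . F F . . → 9 faults.
4 frames: F F F F . . F F F F F F . → 10 faults.
10 > 9: adding a frame increased faults — Belady's anomaly.

9, 10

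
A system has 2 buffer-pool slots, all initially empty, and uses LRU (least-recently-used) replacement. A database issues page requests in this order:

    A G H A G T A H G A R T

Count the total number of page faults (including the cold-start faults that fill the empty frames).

A: miss, frames (A)
G: miss, frames (A G)
H: miss, evict A, frames (G H)
A: miss, evict G, frames (H A)
G: miss, evict H, frames (A G)
T: miss, evict A, frames (G T)
A: miss, evict G, frames (T A)
H: miss, evict T, frames (A H)
G: miss, evict A, frames (H G)
A: miss, evict H, frames (G A)
R: miss, evict G, frames (A R)
T: miss, evict A, frames (R T)
Page faults: 12.

12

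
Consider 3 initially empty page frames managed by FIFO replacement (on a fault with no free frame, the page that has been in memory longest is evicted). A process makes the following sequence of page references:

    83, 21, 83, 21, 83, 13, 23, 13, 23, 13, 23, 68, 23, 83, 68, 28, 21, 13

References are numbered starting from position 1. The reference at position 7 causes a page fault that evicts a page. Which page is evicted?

83

pos 1: 83 -> miss, frames {83}
pos 2: 21 -> miss, frames {83,21}
pos 3: 83 -> hit
pos 4: 21 -> hit
pos 5: 83 -> hit
pos 6: 13 -> miss, frames {83,21,13}
pos 7: 23 -> miss, evict 83, frames {21,13,23}
At position 7, page 83 is evicted.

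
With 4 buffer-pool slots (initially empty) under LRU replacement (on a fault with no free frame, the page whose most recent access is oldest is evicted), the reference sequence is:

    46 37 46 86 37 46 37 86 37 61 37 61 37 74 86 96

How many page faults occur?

46: miss, frames (46)
37: miss, frames (46 37)
46: hit
86: miss, frames (37 46 86)
37: hit
46: hit
37: hit
86: hit
37: hit
61: miss, frames (46 86 37 61)
37: hit
61: hit
37: hit
74: miss, evict 46, frames (86 61 37 74)
86: hit
96: miss, evict 61, frames (37 74 86 96)
Page faults: 6.

6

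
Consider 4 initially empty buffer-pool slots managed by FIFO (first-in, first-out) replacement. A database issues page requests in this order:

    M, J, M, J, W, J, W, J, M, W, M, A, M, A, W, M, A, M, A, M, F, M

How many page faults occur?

M → fault, frames [M]
J → fault, frames [M, J]
M → hit
J → hit
W → fault, frames [M, J, W]
J → hit
W → hit
J → hit
M → hit
W → hit
M → hit
A → fault, frames [M, J, W, A]
M → hit
A → hit
W → hit
M → hit
A → hit
M → hit
A → hit
M → hit
F → fault, evict M, frames [J, W, A, F]
M → fault, evict J, frames [W, A, F, M]
Page faults: 6.

6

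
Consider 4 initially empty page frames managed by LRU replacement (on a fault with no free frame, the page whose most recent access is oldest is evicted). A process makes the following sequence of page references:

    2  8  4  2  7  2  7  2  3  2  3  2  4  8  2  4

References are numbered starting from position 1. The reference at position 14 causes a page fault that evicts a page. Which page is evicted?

7

pos 1: 2 -> fault, frames {2}
pos 2: 8 -> fault, frames {2,8}
pos 3: 4 -> fault, frames {2,8,4}
pos 4: 2 -> hit
pos 5: 7 -> fault, frames {8,4,2,7}
pos 6: 2 -> hit
pos 7: 7 -> hit
pos 8: 2 -> hit
pos 9: 3 -> fault, evict 8, frames {4,7,2,3}
pos 10: 2 -> hit
pos 11: 3 -> hit
pos 12: 2 -> hit
pos 13: 4 -> hit
pos 14: 8 -> fault, evict 7, frames {3,2,4,8}
At position 14, page 7 is evicted.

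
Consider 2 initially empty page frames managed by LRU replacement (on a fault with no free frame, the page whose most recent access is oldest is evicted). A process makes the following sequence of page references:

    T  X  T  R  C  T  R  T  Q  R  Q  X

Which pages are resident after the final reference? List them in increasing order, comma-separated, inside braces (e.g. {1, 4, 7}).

{Q, X}

T → miss, frames (T)
X → miss, frames (T X)
T → hit
R → miss, evict X, frames (T R)
C → miss, evict T, frames (R C)
T → miss, evict R, frames (C T)
R → miss, evict C, frames (T R)
T → hit
Q → miss, evict R, frames (T Q)
R → miss, evict T, frames (Q R)
Q → hit
X → miss, evict R, frames (Q X)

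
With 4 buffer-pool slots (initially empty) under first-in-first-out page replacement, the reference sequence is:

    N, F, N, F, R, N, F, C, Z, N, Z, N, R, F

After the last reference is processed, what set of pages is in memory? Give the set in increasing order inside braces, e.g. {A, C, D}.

{C, F, N, Z}

N: fault, frames {N}
F: fault, frames {N,F}
N: hit
F: hit
R: fault, frames {N,F,R}
N: hit
F: hit
C: fault, frames {N,F,R,C}
Z: fault, evict N, frames {F,R,C,Z}
N: fault, evict F, frames {R,C,Z,N}
Z: hit
N: hit
R: hit
F: fault, evict R, frames {C,Z,N,F}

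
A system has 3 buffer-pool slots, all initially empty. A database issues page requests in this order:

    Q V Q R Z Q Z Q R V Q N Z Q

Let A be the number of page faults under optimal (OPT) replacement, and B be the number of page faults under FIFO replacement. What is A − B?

-3

Under OPT: F F . F F . . . . F . F . . → 6 faults.
Under FIFO: F F . F F F . . . F . F F F → 9 faults.
A − B = 6 − 9 = -3.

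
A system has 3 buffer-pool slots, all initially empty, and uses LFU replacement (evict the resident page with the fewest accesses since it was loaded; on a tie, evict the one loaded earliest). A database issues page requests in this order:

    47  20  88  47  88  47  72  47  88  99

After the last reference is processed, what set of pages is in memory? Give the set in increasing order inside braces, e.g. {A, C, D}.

{47, 88, 99}

47 → fault, frames [47]
20 → fault, frames [47, 20]
88 → fault, frames [47, 20, 88]
47 → hit
88 → hit
47 → hit
72 → fault, evict 20, frames [47, 88, 72]
47 → hit
88 → hit
99 → fault, evict 72, frames [47, 88, 99]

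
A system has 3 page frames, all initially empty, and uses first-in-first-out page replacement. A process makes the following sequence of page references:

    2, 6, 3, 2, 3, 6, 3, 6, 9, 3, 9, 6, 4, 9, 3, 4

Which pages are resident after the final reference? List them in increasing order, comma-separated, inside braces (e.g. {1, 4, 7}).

{3, 4, 9}

2 -> miss, frames {2}
6 -> miss, frames {2,6}
3 -> miss, frames {2,6,3}
2 -> hit
3 -> hit
6 -> hit
3 -> hit
6 -> hit
9 -> miss, evict 2, frames {6,3,9}
3 -> hit
9 -> hit
6 -> hit
4 -> miss, evict 6, frames {3,9,4}
9 -> hit
3 -> hit
4 -> hit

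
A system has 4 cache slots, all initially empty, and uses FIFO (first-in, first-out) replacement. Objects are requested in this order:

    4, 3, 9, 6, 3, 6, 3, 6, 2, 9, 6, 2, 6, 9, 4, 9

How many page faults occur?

4 -> miss, frames (4)
3 -> miss, frames (4 3)
9 -> miss, frames (4 3 9)
6 -> miss, frames (4 3 9 6)
3 -> hit
6 -> hit
3 -> hit
6 -> hit
2 -> miss, evict 4, frames (3 9 6 2)
9 -> hit
6 -> hit
2 -> hit
6 -> hit
9 -> hit
4 -> miss, evict 3, frames (9 6 2 4)
9 -> hit
Page faults: 6.

6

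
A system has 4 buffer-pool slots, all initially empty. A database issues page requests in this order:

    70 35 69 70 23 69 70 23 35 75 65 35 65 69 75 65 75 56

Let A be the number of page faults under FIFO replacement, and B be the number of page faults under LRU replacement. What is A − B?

1

Under FIFO: F F F . F . . . . F F F . F . . . F → 9 faults.
Under LRU: F F F . F . . . . F F . . F . . . F → 8 faults.
A − B = 9 − 8 = 1.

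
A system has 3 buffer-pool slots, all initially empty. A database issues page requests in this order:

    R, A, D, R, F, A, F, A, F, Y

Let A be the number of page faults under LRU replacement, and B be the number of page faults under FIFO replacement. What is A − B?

Under LRU: F F F . F F . . . F → 6 faults.
Under FIFO: F F F . F . . . . F → 5 faults.
A − B = 6 − 5 = 1.

1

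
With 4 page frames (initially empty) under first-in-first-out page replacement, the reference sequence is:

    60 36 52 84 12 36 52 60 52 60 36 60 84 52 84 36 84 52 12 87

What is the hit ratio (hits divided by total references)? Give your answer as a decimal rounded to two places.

0.45

60: miss, frames {60}
36: miss, frames {60,36}
52: miss, frames {60,36,52}
84: miss, frames {60,36,52,84}
12: miss, evict 60, frames {36,52,84,12}
36: hit
52: hit
60: miss, evict 36, frames {52,84,12,60}
52: hit
60: hit
36: miss, evict 52, frames {84,12,60,36}
60: hit
84: hit
52: miss, evict 84, frames {12,60,36,52}
84: miss, evict 12, frames {60,36,52,84}
36: hit
84: hit
52: hit
12: miss, evict 60, frames {36,52,84,12}
87: miss, evict 36, frames {52,84,12,87}
Hits: 9 of 20 references → 9/20 = 0.4500.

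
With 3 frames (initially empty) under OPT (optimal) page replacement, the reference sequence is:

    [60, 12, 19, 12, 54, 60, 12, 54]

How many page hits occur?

60 -> fault, frames (60)
12 -> fault, frames (60 12)
19 -> fault, frames (60 12 19)
12 -> hit
54 -> fault, evict 19, frames (60 12 54)
60 -> hit
12 -> hit
54 -> hit
Hits: 4.

4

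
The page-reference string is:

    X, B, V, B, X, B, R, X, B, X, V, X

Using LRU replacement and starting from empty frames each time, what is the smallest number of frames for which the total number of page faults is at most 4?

4

f=1: 12 faults
f=2: 8 faults
f=3: 5 faults
f=4: 4 faults
Smallest f with faults ≤ 4 is 4.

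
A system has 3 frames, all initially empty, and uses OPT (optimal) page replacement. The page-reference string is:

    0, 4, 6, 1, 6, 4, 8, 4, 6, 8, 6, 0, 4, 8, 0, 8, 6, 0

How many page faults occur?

7

0 -> fault, frames [0]
4 -> fault, frames [0, 4]
6 -> fault, frames [0, 4, 6]
1 -> fault, evict 0, frames [4, 6, 1]
6 -> hit
4 -> hit
8 -> fault, evict 1, frames [4, 6, 8]
4 -> hit
6 -> hit
8 -> hit
6 -> hit
0 -> fault, evict 6, frames [4, 8, 0]
4 -> hit
8 -> hit
0 -> hit
8 -> hit
6 -> fault, evict 8, frames [4, 0, 6]
0 -> hit
Page faults: 7.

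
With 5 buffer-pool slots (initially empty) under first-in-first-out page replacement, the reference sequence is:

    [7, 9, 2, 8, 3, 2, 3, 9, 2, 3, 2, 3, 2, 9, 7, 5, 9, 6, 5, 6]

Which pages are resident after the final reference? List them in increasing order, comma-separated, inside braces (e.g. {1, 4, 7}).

7 → fault, frames [7]
9 → fault, frames [7, 9]
2 → fault, frames [7, 9, 2]
8 → fault, frames [7, 9, 2, 8]
3 → fault, frames [7, 9, 2, 8, 3]
2 → hit
3 → hit
9 → hit
2 → hit
3 → hit
2 → hit
3 → hit
2 → hit
9 → hit
7 → hit
5 → fault, evict 7, frames [9, 2, 8, 3, 5]
9 → hit
6 → fault, evict 9, frames [2, 8, 3, 5, 6]
5 → hit
6 → hit

{2, 3, 5, 6, 8}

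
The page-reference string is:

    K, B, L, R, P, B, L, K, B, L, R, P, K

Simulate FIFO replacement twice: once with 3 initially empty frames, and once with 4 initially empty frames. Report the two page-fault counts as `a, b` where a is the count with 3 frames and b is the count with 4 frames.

3 frames: F F F F F F F F . . F F . → 10 faults.
4 frames: F F F F F . . F F F F F F → 11 faults.
11 > 10: adding a frame increased faults — Belady's anomaly.

10, 11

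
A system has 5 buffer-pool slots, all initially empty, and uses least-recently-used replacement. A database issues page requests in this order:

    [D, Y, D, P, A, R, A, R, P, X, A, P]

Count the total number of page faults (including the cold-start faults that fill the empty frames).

D -> miss, frames (D)
Y -> miss, frames (D Y)
D -> hit
P -> miss, frames (Y D P)
A -> miss, frames (Y D P A)
R -> miss, frames (Y D P A R)
A -> hit
R -> hit
P -> hit
X -> miss, evict Y, frames (D A R P X)
A -> hit
P -> hit
Page faults: 6.

6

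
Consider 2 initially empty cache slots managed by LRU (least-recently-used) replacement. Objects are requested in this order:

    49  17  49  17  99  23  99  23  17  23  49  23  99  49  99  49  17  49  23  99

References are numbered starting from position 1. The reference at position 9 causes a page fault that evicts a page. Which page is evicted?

99

pos 1: 49: miss, frames [49]
pos 2: 17: miss, frames [49, 17]
pos 3: 49: hit
pos 4: 17: hit
pos 5: 99: miss, evict 49, frames [17, 99]
pos 6: 23: miss, evict 17, frames [99, 23]
pos 7: 99: hit
pos 8: 23: hit
pos 9: 17: miss, evict 99, frames [23, 17]
At position 9, page 99 is evicted.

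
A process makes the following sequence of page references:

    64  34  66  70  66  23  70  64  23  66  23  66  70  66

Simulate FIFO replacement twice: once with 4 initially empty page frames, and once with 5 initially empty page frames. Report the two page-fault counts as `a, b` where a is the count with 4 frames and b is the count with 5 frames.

6, 5

4 frames: F F F F . F . F . . . . . . → 6 faults.
5 frames: F F F F . F . . . . . . . . → 5 faults.
5 < 6: adding a frame reduced faults, as is typical.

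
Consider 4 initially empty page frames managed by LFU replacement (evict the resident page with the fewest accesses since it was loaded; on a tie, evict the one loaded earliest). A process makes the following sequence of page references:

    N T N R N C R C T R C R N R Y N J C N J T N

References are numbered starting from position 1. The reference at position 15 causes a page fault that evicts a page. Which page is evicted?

T

pos 1: N: fault, frames [N]
pos 2: T: fault, frames [N, T]
pos 3: N: hit
pos 4: R: fault, frames [N, T, R]
pos 5: N: hit
pos 6: C: fault, frames [N, T, R, C]
pos 7: R: hit
pos 8: C: hit
pos 9: T: hit
pos 10: R: hit
pos 11: C: hit
pos 12: R: hit
pos 13: N: hit
pos 14: R: hit
pos 15: Y: fault, evict T, frames [N, R, C, Y]
At position 15, page T is evicted.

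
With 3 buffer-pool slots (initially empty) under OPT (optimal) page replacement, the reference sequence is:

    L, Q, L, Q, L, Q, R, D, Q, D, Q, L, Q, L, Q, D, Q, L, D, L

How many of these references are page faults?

4

L -> fault, frames {L}
Q -> fault, frames {L,Q}
L -> hit
Q -> hit
L -> hit
Q -> hit
R -> fault, frames {L,Q,R}
D -> fault, evict R, frames {L,Q,D}
Q -> hit
D -> hit
Q -> hit
L -> hit
Q -> hit
L -> hit
Q -> hit
D -> hit
Q -> hit
L -> hit
D -> hit
L -> hit
Page faults: 4.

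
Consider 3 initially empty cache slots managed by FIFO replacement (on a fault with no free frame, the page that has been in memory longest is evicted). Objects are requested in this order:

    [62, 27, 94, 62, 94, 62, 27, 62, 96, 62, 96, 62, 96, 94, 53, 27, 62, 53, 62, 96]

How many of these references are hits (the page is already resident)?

12

62 -> fault, frames {62}
27 -> fault, frames {62,27}
94 -> fault, frames {62,27,94}
62 -> hit
94 -> hit
62 -> hit
27 -> hit
62 -> hit
96 -> fault, evict 62, frames {27,94,96}
62 -> fault, evict 27, frames {94,96,62}
96 -> hit
62 -> hit
96 -> hit
94 -> hit
53 -> fault, evict 94, frames {96,62,53}
27 -> fault, evict 96, frames {62,53,27}
62 -> hit
53 -> hit
62 -> hit
96 -> fault, evict 62, frames {53,27,96}
Hits: 12.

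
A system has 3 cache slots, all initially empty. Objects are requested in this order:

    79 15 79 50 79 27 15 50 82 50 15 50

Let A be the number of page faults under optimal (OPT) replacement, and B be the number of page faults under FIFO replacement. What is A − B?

Under OPT: F F . F . F . . F . . . → 5 faults.
Under FIFO: F F . F . F . . F . F F → 7 faults.
A − B = 5 − 7 = -2.

-2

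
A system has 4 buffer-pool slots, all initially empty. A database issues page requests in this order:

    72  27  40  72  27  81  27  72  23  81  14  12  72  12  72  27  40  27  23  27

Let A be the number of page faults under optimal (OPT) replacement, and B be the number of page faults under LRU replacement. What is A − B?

Under OPT: F F F . . F . . F . F F . . . . F . . . → 8 faults.
Under LRU: F F F . . F . . F . F F F . . F F . F . → 11 faults.
A − B = 8 − 11 = -3.

-3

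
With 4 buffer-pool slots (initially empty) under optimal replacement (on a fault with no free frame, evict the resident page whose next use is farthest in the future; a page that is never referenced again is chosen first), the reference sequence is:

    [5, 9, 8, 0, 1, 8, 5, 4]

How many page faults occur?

5: miss, frames {5}
9: miss, frames {5,9}
8: miss, frames {5,9,8}
0: miss, frames {5,9,8,0}
1: miss, evict 0, frames {5,9,8,1}
8: hit
5: hit
4: miss, evict 1, frames {5,9,8,4}
Page faults: 6.

6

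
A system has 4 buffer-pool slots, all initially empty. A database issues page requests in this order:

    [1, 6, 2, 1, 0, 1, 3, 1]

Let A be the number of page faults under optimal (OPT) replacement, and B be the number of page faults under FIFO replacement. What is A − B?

-1

Under OPT: F F F . F . F . → 5 faults.
Under FIFO: F F F . F . F F → 6 faults.
A − B = 5 − 6 = -1.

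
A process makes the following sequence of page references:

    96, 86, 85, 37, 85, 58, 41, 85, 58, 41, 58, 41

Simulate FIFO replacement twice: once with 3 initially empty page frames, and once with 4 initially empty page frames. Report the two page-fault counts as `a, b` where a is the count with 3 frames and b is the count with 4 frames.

3 frames: F F F F . F F F . . . . → 7 faults.
4 frames: F F F F . F F . . . . . → 6 faults.
6 < 7: adding a frame reduced faults, as is typical.

7, 6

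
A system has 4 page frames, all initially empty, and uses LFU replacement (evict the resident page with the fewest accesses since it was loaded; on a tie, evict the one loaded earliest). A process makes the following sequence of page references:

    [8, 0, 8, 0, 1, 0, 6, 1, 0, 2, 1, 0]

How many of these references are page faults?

5

8 → fault, frames {8}
0 → fault, frames {8,0}
8 → hit
0 → hit
1 → fault, frames {8,0,1}
0 → hit
6 → fault, frames {8,0,1,6}
1 → hit
0 → hit
2 → fault, evict 6, frames {8,0,1,2}
1 → hit
0 → hit
Page faults: 5.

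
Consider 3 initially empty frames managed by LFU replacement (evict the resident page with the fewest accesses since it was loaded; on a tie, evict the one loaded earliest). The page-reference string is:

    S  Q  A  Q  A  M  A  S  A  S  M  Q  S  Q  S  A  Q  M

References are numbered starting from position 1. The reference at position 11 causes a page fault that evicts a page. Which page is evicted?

pos 1: S: miss, frames {S}
pos 2: Q: miss, frames {S,Q}
pos 3: A: miss, frames {S,Q,A}
pos 4: Q: hit
pos 5: A: hit
pos 6: M: miss, evict S, frames {Q,A,M}
pos 7: A: hit
pos 8: S: miss, evict M, frames {Q,A,S}
pos 9: A: hit
pos 10: S: hit
pos 11: M: miss, evict Q, frames {A,S,M}
At position 11, page Q is evicted.

Q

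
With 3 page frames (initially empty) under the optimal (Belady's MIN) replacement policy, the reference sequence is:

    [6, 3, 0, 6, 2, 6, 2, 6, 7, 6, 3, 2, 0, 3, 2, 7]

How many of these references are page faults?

6 → fault, frames (6)
3 → fault, frames (6 3)
0 → fault, frames (6 3 0)
6 → hit
2 → fault, evict 0, frames (6 3 2)
6 → hit
2 → hit
6 → hit
7 → fault, evict 2, frames (6 3 7)
6 → hit
3 → hit
2 → fault, evict 6, frames (3 7 2)
0 → fault, evict 7, frames (3 2 0)
3 → hit
2 → hit
7 → fault, evict 0, frames (3 2 7)
Page faults: 8.

8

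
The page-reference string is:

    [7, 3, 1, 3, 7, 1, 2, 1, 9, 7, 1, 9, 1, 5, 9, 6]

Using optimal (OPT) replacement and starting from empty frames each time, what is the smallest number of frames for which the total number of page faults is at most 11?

2

f=1: 16 faults
f=2: 10 faults
f=3: 7 faults
f=4: 7 faults
f=5: 7 faults
f=6: 7 faults
f=7: 7 faults
Smallest f with faults ≤ 11 is 2.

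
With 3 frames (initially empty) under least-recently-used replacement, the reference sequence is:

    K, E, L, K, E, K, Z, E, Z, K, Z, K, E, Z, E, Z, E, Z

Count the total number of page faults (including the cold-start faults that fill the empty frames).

K: fault, frames (K)
E: fault, frames (K E)
L: fault, frames (K E L)
K: hit
E: hit
K: hit
Z: fault, evict L, frames (E K Z)
E: hit
Z: hit
K: hit
Z: hit
K: hit
E: hit
Z: hit
E: hit
Z: hit
E: hit
Z: hit
Page faults: 4.

4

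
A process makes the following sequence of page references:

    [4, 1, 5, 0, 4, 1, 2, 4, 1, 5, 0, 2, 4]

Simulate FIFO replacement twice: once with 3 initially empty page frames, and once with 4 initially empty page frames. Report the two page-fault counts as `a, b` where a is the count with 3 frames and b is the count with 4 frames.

3 frames: F F F F F F F . . F F . F → 10 faults.
4 frames: F F F F . . F F F F F F F → 11 faults.
11 > 10: adding a frame increased faults — Belady's anomaly.

10, 11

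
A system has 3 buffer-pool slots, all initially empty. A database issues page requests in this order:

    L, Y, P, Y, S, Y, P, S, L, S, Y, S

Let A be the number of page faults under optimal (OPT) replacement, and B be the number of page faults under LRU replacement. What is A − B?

-1

Under OPT: F F F . F . . . F . . . → 5 faults.
Under LRU: F F F . F . . . F . F . → 6 faults.
A − B = 5 − 6 = -1.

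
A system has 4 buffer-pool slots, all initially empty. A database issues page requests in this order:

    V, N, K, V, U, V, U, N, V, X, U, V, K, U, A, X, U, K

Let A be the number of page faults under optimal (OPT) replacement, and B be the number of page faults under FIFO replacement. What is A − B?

Under OPT: F F F . F . . . . F . . . . F . . . → 6 faults.
Under FIFO: F F F . F . . . . F . F . . F . . F → 8 faults.
A − B = 6 − 8 = -2.

-2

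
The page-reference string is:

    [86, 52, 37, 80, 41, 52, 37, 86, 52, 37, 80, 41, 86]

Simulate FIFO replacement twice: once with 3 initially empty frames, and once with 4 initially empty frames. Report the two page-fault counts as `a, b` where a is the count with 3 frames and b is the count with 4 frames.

3 frames: F F F F F F F F . . F F . → 10 faults.
4 frames: F F F F F . . F F F F F F → 11 faults.
11 > 10: adding a frame increased faults — Belady's anomaly.

10, 11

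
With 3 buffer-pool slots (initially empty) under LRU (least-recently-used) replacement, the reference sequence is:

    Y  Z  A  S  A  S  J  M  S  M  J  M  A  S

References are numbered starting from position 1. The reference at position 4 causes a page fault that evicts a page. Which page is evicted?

pos 1: Y → miss, frames {Y}
pos 2: Z → miss, frames {Y,Z}
pos 3: A → miss, frames {Y,Z,A}
pos 4: S → miss, evict Y, frames {Z,A,S}
At position 4, page Y is evicted.

Y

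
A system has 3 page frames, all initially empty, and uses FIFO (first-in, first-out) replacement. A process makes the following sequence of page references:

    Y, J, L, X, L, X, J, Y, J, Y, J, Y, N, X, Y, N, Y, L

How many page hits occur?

Y: fault, frames {Y}
J: fault, frames {Y,J}
L: fault, frames {Y,J,L}
X: fault, evict Y, frames {J,L,X}
L: hit
X: hit
J: hit
Y: fault, evict J, frames {L,X,Y}
J: fault, evict L, frames {X,Y,J}
Y: hit
J: hit
Y: hit
N: fault, evict X, frames {Y,J,N}
X: fault, evict Y, frames {J,N,X}
Y: fault, evict J, frames {N,X,Y}
N: hit
Y: hit
L: fault, evict N, frames {X,Y,L}
Hits: 8.

8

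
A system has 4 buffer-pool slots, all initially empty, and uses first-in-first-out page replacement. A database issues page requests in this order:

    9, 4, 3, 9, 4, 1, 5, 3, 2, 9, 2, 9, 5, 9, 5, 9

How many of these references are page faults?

7

9: miss, frames [9]
4: miss, frames [9, 4]
3: miss, frames [9, 4, 3]
9: hit
4: hit
1: miss, frames [9, 4, 3, 1]
5: miss, evict 9, frames [4, 3, 1, 5]
3: hit
2: miss, evict 4, frames [3, 1, 5, 2]
9: miss, evict 3, frames [1, 5, 2, 9]
2: hit
9: hit
5: hit
9: hit
5: hit
9: hit
Page faults: 7.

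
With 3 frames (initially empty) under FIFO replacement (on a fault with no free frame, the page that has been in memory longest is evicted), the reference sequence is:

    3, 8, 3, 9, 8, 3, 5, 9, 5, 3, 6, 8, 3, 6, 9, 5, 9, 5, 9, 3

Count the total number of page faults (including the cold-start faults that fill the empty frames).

10

3: fault, frames {3}
8: fault, frames {3,8}
3: hit
9: fault, frames {3,8,9}
8: hit
3: hit
5: fault, evict 3, frames {8,9,5}
9: hit
5: hit
3: fault, evict 8, frames {9,5,3}
6: fault, evict 9, frames {5,3,6}
8: fault, evict 5, frames {3,6,8}
3: hit
6: hit
9: fault, evict 3, frames {6,8,9}
5: fault, evict 6, frames {8,9,5}
9: hit
5: hit
9: hit
3: fault, evict 8, frames {9,5,3}
Page faults: 10.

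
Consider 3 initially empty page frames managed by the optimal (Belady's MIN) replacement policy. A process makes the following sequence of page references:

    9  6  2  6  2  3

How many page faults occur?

4

9: miss, frames (9)
6: miss, frames (9 6)
2: miss, frames (9 6 2)
6: hit
2: hit
3: miss, evict 2, frames (9 6 3)
Page faults: 4.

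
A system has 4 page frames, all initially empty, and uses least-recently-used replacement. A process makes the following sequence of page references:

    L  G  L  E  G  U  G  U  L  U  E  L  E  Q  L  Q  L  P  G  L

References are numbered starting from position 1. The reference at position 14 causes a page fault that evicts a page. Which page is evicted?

pos 1: L: miss, frames [L]
pos 2: G: miss, frames [L, G]
pos 3: L: hit
pos 4: E: miss, frames [G, L, E]
pos 5: G: hit
pos 6: U: miss, frames [L, E, G, U]
pos 7: G: hit
pos 8: U: hit
pos 9: L: hit
pos 10: U: hit
pos 11: E: hit
pos 12: L: hit
pos 13: E: hit
pos 14: Q: miss, evict G, frames [U, L, E, Q]
At position 14, page G is evicted.

G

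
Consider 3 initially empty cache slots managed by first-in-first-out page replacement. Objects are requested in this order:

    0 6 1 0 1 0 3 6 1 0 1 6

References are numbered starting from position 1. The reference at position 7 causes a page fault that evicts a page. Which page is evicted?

pos 1: 0 -> miss, frames [0]
pos 2: 6 -> miss, frames [0, 6]
pos 3: 1 -> miss, frames [0, 6, 1]
pos 4: 0 -> hit
pos 5: 1 -> hit
pos 6: 0 -> hit
pos 7: 3 -> miss, evict 0, frames [6, 1, 3]
At position 7, page 0 is evicted.

0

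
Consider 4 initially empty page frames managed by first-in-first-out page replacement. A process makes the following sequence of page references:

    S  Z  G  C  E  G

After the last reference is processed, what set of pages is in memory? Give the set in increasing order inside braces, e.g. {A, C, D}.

{C, E, G, Z}

S → fault, frames {S}
Z → fault, frames {S,Z}
G → fault, frames {S,Z,G}
C → fault, frames {S,Z,G,C}
E → fault, evict S, frames {Z,G,C,E}
G → hit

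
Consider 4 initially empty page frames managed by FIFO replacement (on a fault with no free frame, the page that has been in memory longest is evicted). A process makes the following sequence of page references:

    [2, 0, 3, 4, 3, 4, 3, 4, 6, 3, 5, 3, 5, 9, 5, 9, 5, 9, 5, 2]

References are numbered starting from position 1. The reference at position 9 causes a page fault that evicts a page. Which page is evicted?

2

pos 1: 2: miss, frames [2]
pos 2: 0: miss, frames [2, 0]
pos 3: 3: miss, frames [2, 0, 3]
pos 4: 4: miss, frames [2, 0, 3, 4]
pos 5: 3: hit
pos 6: 4: hit
pos 7: 3: hit
pos 8: 4: hit
pos 9: 6: miss, evict 2, frames [0, 3, 4, 6]
At position 9, page 2 is evicted.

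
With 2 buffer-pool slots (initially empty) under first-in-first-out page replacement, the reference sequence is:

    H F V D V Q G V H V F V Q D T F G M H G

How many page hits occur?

2

H → miss, frames (H)
F → miss, frames (H F)
V → miss, evict H, frames (F V)
D → miss, evict F, frames (V D)
V → hit
Q → miss, evict V, frames (D Q)
G → miss, evict D, frames (Q G)
V → miss, evict Q, frames (G V)
H → miss, evict G, frames (V H)
V → hit
F → miss, evict V, frames (H F)
V → miss, evict H, frames (F V)
Q → miss, evict F, frames (V Q)
D → miss, evict V, frames (Q D)
T → miss, evict Q, frames (D T)
F → miss, evict D, frames (T F)
G → miss, evict T, frames (F G)
M → miss, evict F, frames (G M)
H → miss, evict G, frames (M H)
G → miss, evict M, frames (H G)
Hits: 2.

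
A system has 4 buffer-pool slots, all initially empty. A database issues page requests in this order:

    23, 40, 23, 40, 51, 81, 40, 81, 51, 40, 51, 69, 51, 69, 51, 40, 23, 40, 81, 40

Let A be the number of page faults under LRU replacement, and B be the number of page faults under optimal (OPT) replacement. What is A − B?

1

Under LRU: F F . . F F . . . . . F . . . . F . F . → 7 faults.
Under OPT: F F . . F F . . . . . F . . . . . . F . → 6 faults.
A − B = 7 − 6 = 1.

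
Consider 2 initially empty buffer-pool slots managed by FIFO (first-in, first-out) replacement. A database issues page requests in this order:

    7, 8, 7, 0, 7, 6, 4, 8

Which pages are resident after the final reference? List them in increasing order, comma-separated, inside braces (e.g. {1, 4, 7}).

7: miss, frames [7]
8: miss, frames [7, 8]
7: hit
0: miss, evict 7, frames [8, 0]
7: miss, evict 8, frames [0, 7]
6: miss, evict 0, frames [7, 6]
4: miss, evict 7, frames [6, 4]
8: miss, evict 6, frames [4, 8]

{4, 8}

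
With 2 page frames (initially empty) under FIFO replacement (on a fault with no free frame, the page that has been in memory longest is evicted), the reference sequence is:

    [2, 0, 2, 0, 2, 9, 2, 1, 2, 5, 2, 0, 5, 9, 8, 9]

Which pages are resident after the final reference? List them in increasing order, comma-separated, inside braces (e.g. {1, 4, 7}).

{8, 9}

2 → miss, frames {2}
0 → miss, frames {2,0}
2 → hit
0 → hit
2 → hit
9 → miss, evict 2, frames {0,9}
2 → miss, evict 0, frames {9,2}
1 → miss, evict 9, frames {2,1}
2 → hit
5 → miss, evict 2, frames {1,5}
2 → miss, evict 1, frames {5,2}
0 → miss, evict 5, frames {2,0}
5 → miss, evict 2, frames {0,5}
9 → miss, evict 0, frames {5,9}
8 → miss, evict 5, frames {9,8}
9 → hit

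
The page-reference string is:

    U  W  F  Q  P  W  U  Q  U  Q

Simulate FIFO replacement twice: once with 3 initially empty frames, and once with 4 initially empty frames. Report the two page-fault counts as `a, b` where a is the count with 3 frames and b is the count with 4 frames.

8, 6

3 frames: F F F F F F F F . . → 8 faults.
4 frames: F F F F F . F . . . → 6 faults.
6 < 8: adding a frame reduced faults, as is typical.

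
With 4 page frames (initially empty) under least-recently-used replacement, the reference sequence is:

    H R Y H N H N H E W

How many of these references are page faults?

H: miss, frames [H]
R: miss, frames [H, R]
Y: miss, frames [H, R, Y]
H: hit
N: miss, frames [R, Y, H, N]
H: hit
N: hit
H: hit
E: miss, evict R, frames [Y, N, H, E]
W: miss, evict Y, frames [N, H, E, W]
Page faults: 6.

6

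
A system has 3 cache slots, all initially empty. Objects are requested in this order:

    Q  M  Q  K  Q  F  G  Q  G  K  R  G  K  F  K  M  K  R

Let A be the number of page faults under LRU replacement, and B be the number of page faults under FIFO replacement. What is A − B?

Under LRU: F F . F . F F . . F F . . F . F . F → 10 faults.
Under FIFO: F F . F . F F F . F F F . F F F . F → 13 faults.
A − B = 10 − 13 = -3.

-3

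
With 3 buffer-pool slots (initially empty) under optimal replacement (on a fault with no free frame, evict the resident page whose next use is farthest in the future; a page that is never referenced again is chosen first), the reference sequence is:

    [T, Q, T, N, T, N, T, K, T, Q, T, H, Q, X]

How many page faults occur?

6

T -> fault, frames (T)
Q -> fault, frames (T Q)
T -> hit
N -> fault, frames (T Q N)
T -> hit
N -> hit
T -> hit
K -> fault, evict N, frames (T Q K)
T -> hit
Q -> hit
T -> hit
H -> fault, evict K, frames (T Q H)
Q -> hit
X -> fault, evict H, frames (T Q X)
Page faults: 6.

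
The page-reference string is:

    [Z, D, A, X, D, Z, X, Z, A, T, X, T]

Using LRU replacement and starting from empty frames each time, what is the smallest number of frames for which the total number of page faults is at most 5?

f=1: 12 faults
f=2: 10 faults
f=3: 8 faults
f=4: 5 faults
f=5: 5 faults
Smallest f with faults ≤ 5 is 4.

4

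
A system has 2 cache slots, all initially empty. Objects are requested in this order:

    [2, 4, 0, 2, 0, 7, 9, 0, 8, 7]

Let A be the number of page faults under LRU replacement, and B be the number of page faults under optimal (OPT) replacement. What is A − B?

Under LRU: F F F F . F F F F F → 9 faults.
Under OPT: F F F . . F F . F F → 7 faults.
A − B = 9 − 7 = 2.

2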